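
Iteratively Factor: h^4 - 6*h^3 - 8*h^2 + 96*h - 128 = (h - 4)*(h^3 - 2*h^2 - 16*h + 32) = (h - 4)^2*(h^2 + 2*h - 8) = (h - 4)^2*(h + 4)*(h - 2)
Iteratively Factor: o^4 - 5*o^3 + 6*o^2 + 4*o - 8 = (o + 1)*(o^3 - 6*o^2 + 12*o - 8) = (o - 2)*(o + 1)*(o^2 - 4*o + 4) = (o - 2)^2*(o + 1)*(o - 2)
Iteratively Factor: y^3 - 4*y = (y + 2)*(y^2 - 2*y) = y*(y + 2)*(y - 2)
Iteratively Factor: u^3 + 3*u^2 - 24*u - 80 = (u + 4)*(u^2 - u - 20) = (u + 4)^2*(u - 5)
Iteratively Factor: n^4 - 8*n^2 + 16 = (n + 2)*(n^3 - 2*n^2 - 4*n + 8) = (n - 2)*(n + 2)*(n^2 - 4) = (n - 2)^2*(n + 2)*(n + 2)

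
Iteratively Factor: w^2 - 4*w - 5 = (w + 1)*(w - 5)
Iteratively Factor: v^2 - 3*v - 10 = (v + 2)*(v - 5)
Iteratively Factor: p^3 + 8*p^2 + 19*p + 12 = (p + 3)*(p^2 + 5*p + 4) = (p + 1)*(p + 3)*(p + 4)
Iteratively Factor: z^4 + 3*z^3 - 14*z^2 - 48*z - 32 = (z + 4)*(z^3 - z^2 - 10*z - 8) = (z + 2)*(z + 4)*(z^2 - 3*z - 4) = (z - 4)*(z + 2)*(z + 4)*(z + 1)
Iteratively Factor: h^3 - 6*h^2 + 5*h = (h)*(h^2 - 6*h + 5) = h*(h - 1)*(h - 5)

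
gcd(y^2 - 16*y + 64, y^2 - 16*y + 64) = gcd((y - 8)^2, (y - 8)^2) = y^2 - 16*y + 64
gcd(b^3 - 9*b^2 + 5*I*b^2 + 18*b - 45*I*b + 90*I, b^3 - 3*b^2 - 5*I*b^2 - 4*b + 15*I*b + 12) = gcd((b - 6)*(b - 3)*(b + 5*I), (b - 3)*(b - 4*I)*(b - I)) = b - 3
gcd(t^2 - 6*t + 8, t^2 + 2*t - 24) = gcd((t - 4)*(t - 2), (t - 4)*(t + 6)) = t - 4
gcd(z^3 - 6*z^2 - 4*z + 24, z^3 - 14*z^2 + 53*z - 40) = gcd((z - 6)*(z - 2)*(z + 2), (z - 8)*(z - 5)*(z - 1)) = 1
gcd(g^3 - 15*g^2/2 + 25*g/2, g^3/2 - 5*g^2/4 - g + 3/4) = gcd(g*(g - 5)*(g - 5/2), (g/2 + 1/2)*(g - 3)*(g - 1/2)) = 1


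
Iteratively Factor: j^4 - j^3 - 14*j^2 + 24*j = (j + 4)*(j^3 - 5*j^2 + 6*j) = (j - 3)*(j + 4)*(j^2 - 2*j) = j*(j - 3)*(j + 4)*(j - 2)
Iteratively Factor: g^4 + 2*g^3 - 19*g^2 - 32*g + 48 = (g + 4)*(g^3 - 2*g^2 - 11*g + 12) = (g - 1)*(g + 4)*(g^2 - g - 12) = (g - 1)*(g + 3)*(g + 4)*(g - 4)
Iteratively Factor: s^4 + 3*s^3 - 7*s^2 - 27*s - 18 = (s + 1)*(s^3 + 2*s^2 - 9*s - 18) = (s + 1)*(s + 2)*(s^2 - 9) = (s + 1)*(s + 2)*(s + 3)*(s - 3)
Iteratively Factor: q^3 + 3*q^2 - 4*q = (q - 1)*(q^2 + 4*q) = q*(q - 1)*(q + 4)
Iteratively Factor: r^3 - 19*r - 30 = (r + 2)*(r^2 - 2*r - 15) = (r - 5)*(r + 2)*(r + 3)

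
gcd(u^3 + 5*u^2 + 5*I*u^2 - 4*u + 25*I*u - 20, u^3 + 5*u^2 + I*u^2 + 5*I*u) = u^2 + u*(5 + I) + 5*I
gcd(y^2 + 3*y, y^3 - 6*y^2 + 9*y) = y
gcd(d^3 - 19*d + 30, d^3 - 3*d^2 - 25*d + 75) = d^2 + 2*d - 15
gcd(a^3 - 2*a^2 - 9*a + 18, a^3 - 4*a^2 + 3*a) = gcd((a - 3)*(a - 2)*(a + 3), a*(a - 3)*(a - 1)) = a - 3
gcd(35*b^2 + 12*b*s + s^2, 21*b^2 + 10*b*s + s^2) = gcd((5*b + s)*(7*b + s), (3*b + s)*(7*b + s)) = 7*b + s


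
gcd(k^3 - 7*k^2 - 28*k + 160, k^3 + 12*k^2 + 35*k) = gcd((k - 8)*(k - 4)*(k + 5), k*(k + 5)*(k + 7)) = k + 5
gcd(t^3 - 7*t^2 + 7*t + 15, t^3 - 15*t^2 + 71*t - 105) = t^2 - 8*t + 15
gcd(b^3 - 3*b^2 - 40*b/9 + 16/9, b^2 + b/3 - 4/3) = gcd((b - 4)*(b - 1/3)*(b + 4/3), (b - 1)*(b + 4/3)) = b + 4/3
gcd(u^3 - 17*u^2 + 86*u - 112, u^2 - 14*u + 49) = u - 7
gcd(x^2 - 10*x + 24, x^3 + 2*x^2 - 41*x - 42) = x - 6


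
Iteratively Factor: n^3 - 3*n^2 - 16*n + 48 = (n + 4)*(n^2 - 7*n + 12) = (n - 3)*(n + 4)*(n - 4)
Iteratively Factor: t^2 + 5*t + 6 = (t + 3)*(t + 2)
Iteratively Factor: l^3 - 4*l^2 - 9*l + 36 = (l + 3)*(l^2 - 7*l + 12) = (l - 4)*(l + 3)*(l - 3)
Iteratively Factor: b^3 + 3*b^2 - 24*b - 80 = (b + 4)*(b^2 - b - 20) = (b + 4)^2*(b - 5)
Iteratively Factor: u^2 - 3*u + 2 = (u - 2)*(u - 1)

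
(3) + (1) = 4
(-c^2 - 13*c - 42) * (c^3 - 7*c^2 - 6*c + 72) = -c^5 - 6*c^4 + 55*c^3 + 300*c^2 - 684*c - 3024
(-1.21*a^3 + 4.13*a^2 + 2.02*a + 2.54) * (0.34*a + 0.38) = -0.4114*a^4 + 0.9444*a^3 + 2.2562*a^2 + 1.6312*a + 0.9652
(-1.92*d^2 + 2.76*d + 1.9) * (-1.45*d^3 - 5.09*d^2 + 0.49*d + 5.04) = 2.784*d^5 + 5.7708*d^4 - 17.7442*d^3 - 17.9954*d^2 + 14.8414*d + 9.576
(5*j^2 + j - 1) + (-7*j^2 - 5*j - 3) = -2*j^2 - 4*j - 4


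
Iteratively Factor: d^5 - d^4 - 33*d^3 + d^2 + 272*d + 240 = (d - 5)*(d^4 + 4*d^3 - 13*d^2 - 64*d - 48) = (d - 5)*(d + 3)*(d^3 + d^2 - 16*d - 16) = (d - 5)*(d + 3)*(d + 4)*(d^2 - 3*d - 4) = (d - 5)*(d - 4)*(d + 3)*(d + 4)*(d + 1)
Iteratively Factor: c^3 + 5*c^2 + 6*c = (c + 2)*(c^2 + 3*c) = (c + 2)*(c + 3)*(c)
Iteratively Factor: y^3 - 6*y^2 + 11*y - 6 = (y - 1)*(y^2 - 5*y + 6) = (y - 2)*(y - 1)*(y - 3)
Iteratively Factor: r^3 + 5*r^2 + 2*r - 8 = (r + 2)*(r^2 + 3*r - 4) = (r + 2)*(r + 4)*(r - 1)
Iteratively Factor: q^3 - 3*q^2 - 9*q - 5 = (q + 1)*(q^2 - 4*q - 5) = (q + 1)^2*(q - 5)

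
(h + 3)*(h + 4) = h^2 + 7*h + 12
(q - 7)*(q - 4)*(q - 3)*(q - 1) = q^4 - 15*q^3 + 75*q^2 - 145*q + 84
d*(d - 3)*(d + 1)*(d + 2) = d^4 - 7*d^2 - 6*d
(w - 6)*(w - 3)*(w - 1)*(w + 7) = w^4 - 3*w^3 - 43*w^2 + 171*w - 126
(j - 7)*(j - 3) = j^2 - 10*j + 21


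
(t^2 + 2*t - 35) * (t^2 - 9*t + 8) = t^4 - 7*t^3 - 45*t^2 + 331*t - 280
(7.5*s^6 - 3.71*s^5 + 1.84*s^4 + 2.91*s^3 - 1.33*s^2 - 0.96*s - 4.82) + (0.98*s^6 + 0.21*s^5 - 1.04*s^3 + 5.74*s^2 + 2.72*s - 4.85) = 8.48*s^6 - 3.5*s^5 + 1.84*s^4 + 1.87*s^3 + 4.41*s^2 + 1.76*s - 9.67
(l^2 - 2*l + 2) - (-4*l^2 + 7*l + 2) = 5*l^2 - 9*l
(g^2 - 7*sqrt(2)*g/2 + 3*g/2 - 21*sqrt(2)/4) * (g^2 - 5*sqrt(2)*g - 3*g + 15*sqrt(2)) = g^4 - 17*sqrt(2)*g^3/2 - 3*g^3/2 + 51*sqrt(2)*g^2/4 + 61*g^2/2 - 105*g/2 + 153*sqrt(2)*g/4 - 315/2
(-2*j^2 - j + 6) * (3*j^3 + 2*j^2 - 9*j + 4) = -6*j^5 - 7*j^4 + 34*j^3 + 13*j^2 - 58*j + 24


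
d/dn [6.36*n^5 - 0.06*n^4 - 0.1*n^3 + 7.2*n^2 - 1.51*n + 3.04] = 31.8*n^4 - 0.24*n^3 - 0.3*n^2 + 14.4*n - 1.51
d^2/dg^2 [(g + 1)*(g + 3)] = 2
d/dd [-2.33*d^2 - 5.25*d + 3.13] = -4.66*d - 5.25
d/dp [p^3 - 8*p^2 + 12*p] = 3*p^2 - 16*p + 12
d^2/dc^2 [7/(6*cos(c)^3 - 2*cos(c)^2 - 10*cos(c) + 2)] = 7*((-11*cos(c) - 8*cos(2*c) + 27*cos(3*c))*(3*cos(c)^3 - cos(c)^2 - 5*cos(c) + 1)/4 + 2*(-9*cos(c)^2 + 2*cos(c) + 5)^2*sin(c)^2)/(2*(3*cos(c)^3 - cos(c)^2 - 5*cos(c) + 1)^3)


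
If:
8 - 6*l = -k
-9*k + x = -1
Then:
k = x/9 + 1/9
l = x/54 + 73/54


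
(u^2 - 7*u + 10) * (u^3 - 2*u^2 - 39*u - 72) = u^5 - 9*u^4 - 15*u^3 + 181*u^2 + 114*u - 720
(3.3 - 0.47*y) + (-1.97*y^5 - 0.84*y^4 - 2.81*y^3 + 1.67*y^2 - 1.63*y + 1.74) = -1.97*y^5 - 0.84*y^4 - 2.81*y^3 + 1.67*y^2 - 2.1*y + 5.04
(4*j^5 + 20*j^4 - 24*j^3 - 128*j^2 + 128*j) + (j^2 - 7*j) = 4*j^5 + 20*j^4 - 24*j^3 - 127*j^2 + 121*j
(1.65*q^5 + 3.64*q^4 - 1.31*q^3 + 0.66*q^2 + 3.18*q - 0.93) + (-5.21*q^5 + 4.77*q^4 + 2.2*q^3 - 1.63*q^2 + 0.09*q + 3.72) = -3.56*q^5 + 8.41*q^4 + 0.89*q^3 - 0.97*q^2 + 3.27*q + 2.79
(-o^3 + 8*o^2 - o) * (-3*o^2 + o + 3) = 3*o^5 - 25*o^4 + 8*o^3 + 23*o^2 - 3*o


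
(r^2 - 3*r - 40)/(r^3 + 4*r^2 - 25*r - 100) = (r - 8)/(r^2 - r - 20)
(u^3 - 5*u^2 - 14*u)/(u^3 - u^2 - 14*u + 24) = u*(u^2 - 5*u - 14)/(u^3 - u^2 - 14*u + 24)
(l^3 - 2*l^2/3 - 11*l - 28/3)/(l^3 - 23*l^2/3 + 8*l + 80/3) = (3*l^2 + 10*l + 7)/(3*l^2 - 11*l - 20)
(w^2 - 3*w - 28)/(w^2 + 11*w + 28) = (w - 7)/(w + 7)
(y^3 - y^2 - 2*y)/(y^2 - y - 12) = y*(-y^2 + y + 2)/(-y^2 + y + 12)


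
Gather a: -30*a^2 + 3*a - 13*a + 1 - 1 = -30*a^2 - 10*a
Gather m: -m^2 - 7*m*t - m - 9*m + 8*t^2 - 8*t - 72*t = -m^2 + m*(-7*t - 10) + 8*t^2 - 80*t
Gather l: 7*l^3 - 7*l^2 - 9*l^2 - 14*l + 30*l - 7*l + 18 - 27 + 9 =7*l^3 - 16*l^2 + 9*l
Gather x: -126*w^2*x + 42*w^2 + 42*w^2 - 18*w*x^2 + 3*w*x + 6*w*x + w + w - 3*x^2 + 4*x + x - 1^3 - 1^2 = 84*w^2 + 2*w + x^2*(-18*w - 3) + x*(-126*w^2 + 9*w + 5) - 2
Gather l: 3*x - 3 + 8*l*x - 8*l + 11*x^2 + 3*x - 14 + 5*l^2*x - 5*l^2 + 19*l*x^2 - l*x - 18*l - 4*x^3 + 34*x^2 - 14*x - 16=l^2*(5*x - 5) + l*(19*x^2 + 7*x - 26) - 4*x^3 + 45*x^2 - 8*x - 33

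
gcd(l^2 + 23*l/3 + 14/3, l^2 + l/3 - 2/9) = l + 2/3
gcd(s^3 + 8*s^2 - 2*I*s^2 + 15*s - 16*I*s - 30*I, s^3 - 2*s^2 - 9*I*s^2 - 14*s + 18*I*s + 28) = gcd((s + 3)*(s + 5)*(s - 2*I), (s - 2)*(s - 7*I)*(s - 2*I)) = s - 2*I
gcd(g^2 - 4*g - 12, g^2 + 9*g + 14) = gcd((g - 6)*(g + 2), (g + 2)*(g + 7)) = g + 2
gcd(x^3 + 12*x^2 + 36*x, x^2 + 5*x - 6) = x + 6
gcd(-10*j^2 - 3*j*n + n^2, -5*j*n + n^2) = 5*j - n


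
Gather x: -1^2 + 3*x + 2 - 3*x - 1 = 0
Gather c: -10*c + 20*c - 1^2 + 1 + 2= 10*c + 2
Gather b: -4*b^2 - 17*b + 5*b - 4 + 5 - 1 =-4*b^2 - 12*b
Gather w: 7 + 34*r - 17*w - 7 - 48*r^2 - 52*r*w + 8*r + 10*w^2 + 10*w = -48*r^2 + 42*r + 10*w^2 + w*(-52*r - 7)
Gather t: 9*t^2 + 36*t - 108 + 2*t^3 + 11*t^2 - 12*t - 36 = 2*t^3 + 20*t^2 + 24*t - 144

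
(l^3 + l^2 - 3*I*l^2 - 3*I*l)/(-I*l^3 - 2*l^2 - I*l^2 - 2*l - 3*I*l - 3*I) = I*l/(l + I)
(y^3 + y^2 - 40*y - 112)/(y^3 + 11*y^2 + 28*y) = (y^2 - 3*y - 28)/(y*(y + 7))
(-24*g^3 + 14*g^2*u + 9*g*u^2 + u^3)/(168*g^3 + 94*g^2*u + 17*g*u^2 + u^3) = (-g + u)/(7*g + u)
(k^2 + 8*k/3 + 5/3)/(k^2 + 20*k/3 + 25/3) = (k + 1)/(k + 5)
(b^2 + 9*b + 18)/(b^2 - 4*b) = (b^2 + 9*b + 18)/(b*(b - 4))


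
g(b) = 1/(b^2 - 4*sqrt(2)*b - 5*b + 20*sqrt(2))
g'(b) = (-2*b + 5 + 4*sqrt(2))/(b^2 - 4*sqrt(2)*b - 5*b + 20*sqrt(2))^2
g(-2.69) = 0.02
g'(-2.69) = 0.00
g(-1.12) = 0.02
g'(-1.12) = 0.01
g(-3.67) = 0.01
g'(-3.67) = 0.00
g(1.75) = 0.08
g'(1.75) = 0.04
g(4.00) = 0.60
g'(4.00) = 0.97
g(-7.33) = 0.01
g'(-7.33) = 0.00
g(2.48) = 0.12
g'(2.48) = 0.09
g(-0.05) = 0.03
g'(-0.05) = 0.01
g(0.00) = 0.04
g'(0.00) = 0.01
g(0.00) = 0.04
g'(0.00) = 0.01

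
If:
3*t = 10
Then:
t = 10/3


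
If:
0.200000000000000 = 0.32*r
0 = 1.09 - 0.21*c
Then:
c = 5.19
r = 0.62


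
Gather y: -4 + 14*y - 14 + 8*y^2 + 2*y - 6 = 8*y^2 + 16*y - 24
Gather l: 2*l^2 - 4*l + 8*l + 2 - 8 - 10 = 2*l^2 + 4*l - 16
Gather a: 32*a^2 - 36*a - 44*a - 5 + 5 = 32*a^2 - 80*a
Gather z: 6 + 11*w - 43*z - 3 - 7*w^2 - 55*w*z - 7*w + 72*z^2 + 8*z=-7*w^2 + 4*w + 72*z^2 + z*(-55*w - 35) + 3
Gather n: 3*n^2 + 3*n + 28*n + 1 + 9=3*n^2 + 31*n + 10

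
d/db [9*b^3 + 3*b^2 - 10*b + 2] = 27*b^2 + 6*b - 10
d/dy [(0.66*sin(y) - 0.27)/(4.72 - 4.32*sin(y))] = 1.9488*cos(y)/(4.32*sin(y) - 4.72)^2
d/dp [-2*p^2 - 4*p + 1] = -4*p - 4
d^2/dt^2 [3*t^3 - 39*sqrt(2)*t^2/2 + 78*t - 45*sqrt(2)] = 18*t - 39*sqrt(2)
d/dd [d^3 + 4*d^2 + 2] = d*(3*d + 8)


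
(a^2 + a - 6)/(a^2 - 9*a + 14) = (a + 3)/(a - 7)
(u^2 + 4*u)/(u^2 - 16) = u/(u - 4)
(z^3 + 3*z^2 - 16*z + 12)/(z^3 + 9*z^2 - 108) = (z^2 - 3*z + 2)/(z^2 + 3*z - 18)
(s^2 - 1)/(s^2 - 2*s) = (s^2 - 1)/(s*(s - 2))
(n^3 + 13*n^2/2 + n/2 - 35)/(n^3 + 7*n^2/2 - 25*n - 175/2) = (n - 2)/(n - 5)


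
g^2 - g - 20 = (g - 5)*(g + 4)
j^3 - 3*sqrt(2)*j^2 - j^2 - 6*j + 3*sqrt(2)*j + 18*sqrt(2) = (j - 3)*(j + 2)*(j - 3*sqrt(2))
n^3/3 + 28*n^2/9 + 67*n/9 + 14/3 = (n/3 + 1/3)*(n + 7/3)*(n + 6)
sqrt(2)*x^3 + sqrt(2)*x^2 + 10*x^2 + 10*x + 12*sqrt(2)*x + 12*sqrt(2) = (x + 2*sqrt(2))*(x + 3*sqrt(2))*(sqrt(2)*x + sqrt(2))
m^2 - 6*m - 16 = (m - 8)*(m + 2)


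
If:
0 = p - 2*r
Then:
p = 2*r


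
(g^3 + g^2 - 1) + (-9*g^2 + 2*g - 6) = g^3 - 8*g^2 + 2*g - 7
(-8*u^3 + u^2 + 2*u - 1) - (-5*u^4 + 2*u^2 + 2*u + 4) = 5*u^4 - 8*u^3 - u^2 - 5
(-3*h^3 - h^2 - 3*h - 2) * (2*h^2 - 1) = -6*h^5 - 2*h^4 - 3*h^3 - 3*h^2 + 3*h + 2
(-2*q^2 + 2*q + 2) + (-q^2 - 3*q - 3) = -3*q^2 - q - 1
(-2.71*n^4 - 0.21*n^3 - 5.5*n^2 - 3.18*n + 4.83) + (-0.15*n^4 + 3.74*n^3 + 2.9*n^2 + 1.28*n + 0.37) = -2.86*n^4 + 3.53*n^3 - 2.6*n^2 - 1.9*n + 5.2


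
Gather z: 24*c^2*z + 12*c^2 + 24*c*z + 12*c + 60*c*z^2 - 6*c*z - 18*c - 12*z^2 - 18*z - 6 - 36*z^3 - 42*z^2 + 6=12*c^2 - 6*c - 36*z^3 + z^2*(60*c - 54) + z*(24*c^2 + 18*c - 18)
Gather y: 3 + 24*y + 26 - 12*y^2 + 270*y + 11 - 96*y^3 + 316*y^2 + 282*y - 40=-96*y^3 + 304*y^2 + 576*y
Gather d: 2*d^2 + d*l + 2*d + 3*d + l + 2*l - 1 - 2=2*d^2 + d*(l + 5) + 3*l - 3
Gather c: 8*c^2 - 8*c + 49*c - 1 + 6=8*c^2 + 41*c + 5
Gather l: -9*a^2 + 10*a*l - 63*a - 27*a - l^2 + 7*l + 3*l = -9*a^2 - 90*a - l^2 + l*(10*a + 10)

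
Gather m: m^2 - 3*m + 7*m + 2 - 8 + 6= m^2 + 4*m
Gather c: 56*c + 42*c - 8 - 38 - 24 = 98*c - 70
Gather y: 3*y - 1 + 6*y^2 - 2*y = 6*y^2 + y - 1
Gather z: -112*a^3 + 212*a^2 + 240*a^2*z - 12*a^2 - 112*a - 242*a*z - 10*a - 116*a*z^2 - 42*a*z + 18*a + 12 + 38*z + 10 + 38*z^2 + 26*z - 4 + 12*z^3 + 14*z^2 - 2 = -112*a^3 + 200*a^2 - 104*a + 12*z^3 + z^2*(52 - 116*a) + z*(240*a^2 - 284*a + 64) + 16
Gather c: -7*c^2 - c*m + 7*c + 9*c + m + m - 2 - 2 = -7*c^2 + c*(16 - m) + 2*m - 4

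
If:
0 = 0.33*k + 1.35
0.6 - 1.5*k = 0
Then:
No Solution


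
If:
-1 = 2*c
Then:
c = -1/2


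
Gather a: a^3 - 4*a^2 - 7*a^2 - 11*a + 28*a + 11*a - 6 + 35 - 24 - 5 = a^3 - 11*a^2 + 28*a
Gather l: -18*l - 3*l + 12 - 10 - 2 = -21*l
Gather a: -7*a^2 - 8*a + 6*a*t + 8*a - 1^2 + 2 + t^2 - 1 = -7*a^2 + 6*a*t + t^2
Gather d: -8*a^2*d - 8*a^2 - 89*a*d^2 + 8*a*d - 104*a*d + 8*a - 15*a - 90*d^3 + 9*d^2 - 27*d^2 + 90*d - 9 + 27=-8*a^2 - 7*a - 90*d^3 + d^2*(-89*a - 18) + d*(-8*a^2 - 96*a + 90) + 18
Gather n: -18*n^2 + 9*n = -18*n^2 + 9*n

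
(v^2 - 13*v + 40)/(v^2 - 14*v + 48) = (v - 5)/(v - 6)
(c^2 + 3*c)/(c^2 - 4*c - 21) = c/(c - 7)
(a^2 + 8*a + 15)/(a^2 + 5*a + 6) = (a + 5)/(a + 2)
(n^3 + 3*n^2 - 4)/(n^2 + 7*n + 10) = (n^2 + n - 2)/(n + 5)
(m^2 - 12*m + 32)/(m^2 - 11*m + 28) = (m - 8)/(m - 7)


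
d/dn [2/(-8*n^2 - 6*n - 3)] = 4*(8*n + 3)/(8*n^2 + 6*n + 3)^2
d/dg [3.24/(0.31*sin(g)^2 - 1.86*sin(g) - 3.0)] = (6.0264 - 2.0088*sin(g))*cos(g)/(-0.31*sin(g)^2 + 1.86*sin(g) + 3.0)^2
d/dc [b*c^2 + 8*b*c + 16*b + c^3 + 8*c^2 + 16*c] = 2*b*c + 8*b + 3*c^2 + 16*c + 16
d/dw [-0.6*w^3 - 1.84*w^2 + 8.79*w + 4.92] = -1.8*w^2 - 3.68*w + 8.79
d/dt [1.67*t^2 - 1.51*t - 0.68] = 3.34*t - 1.51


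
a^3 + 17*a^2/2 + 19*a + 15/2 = (a + 1/2)*(a + 3)*(a + 5)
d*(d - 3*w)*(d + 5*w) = d^3 + 2*d^2*w - 15*d*w^2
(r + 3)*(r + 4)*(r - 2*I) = r^3 + 7*r^2 - 2*I*r^2 + 12*r - 14*I*r - 24*I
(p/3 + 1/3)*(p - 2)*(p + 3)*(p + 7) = p^4/3 + 3*p^3 + 3*p^2 - 41*p/3 - 14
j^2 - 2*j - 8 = (j - 4)*(j + 2)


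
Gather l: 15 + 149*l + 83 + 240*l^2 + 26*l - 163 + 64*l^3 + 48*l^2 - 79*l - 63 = 64*l^3 + 288*l^2 + 96*l - 128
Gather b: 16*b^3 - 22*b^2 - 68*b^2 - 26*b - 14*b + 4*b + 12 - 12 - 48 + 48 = 16*b^3 - 90*b^2 - 36*b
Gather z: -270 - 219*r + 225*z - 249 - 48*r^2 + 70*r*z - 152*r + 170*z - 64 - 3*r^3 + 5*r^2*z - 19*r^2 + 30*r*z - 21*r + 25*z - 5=-3*r^3 - 67*r^2 - 392*r + z*(5*r^2 + 100*r + 420) - 588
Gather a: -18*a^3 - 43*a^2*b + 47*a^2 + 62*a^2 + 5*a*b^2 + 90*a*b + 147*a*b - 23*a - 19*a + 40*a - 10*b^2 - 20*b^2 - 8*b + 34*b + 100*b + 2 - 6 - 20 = -18*a^3 + a^2*(109 - 43*b) + a*(5*b^2 + 237*b - 2) - 30*b^2 + 126*b - 24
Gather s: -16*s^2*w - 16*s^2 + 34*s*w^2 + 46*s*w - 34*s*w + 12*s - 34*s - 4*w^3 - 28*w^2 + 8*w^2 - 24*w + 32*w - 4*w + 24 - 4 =s^2*(-16*w - 16) + s*(34*w^2 + 12*w - 22) - 4*w^3 - 20*w^2 + 4*w + 20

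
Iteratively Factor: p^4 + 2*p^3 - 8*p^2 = (p)*(p^3 + 2*p^2 - 8*p) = p^2*(p^2 + 2*p - 8) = p^2*(p - 2)*(p + 4)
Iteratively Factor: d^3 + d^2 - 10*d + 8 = (d - 1)*(d^2 + 2*d - 8) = (d - 2)*(d - 1)*(d + 4)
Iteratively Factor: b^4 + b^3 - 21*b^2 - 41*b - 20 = (b + 4)*(b^3 - 3*b^2 - 9*b - 5) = (b + 1)*(b + 4)*(b^2 - 4*b - 5) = (b + 1)^2*(b + 4)*(b - 5)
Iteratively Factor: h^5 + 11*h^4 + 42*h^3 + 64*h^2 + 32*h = (h + 4)*(h^4 + 7*h^3 + 14*h^2 + 8*h) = (h + 4)^2*(h^3 + 3*h^2 + 2*h) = h*(h + 4)^2*(h^2 + 3*h + 2) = h*(h + 1)*(h + 4)^2*(h + 2)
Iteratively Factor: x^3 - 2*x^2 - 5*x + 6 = (x - 1)*(x^2 - x - 6) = (x - 1)*(x + 2)*(x - 3)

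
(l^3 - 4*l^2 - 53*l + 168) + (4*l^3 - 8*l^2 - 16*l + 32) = 5*l^3 - 12*l^2 - 69*l + 200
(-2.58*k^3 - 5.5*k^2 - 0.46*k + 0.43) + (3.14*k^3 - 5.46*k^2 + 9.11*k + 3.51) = 0.56*k^3 - 10.96*k^2 + 8.65*k + 3.94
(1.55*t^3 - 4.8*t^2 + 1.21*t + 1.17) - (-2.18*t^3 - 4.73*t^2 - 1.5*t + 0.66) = 3.73*t^3 - 0.0699999999999994*t^2 + 2.71*t + 0.51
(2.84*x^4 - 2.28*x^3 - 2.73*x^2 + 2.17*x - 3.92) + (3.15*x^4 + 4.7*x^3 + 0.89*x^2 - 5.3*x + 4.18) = 5.99*x^4 + 2.42*x^3 - 1.84*x^2 - 3.13*x + 0.26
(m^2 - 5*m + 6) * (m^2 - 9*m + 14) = m^4 - 14*m^3 + 65*m^2 - 124*m + 84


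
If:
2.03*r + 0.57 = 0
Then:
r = -0.28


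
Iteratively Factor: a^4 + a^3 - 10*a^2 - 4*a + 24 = (a - 2)*(a^3 + 3*a^2 - 4*a - 12) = (a - 2)*(a + 2)*(a^2 + a - 6) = (a - 2)*(a + 2)*(a + 3)*(a - 2)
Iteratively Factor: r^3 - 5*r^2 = (r)*(r^2 - 5*r) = r*(r - 5)*(r)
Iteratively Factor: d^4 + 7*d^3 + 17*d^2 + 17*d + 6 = (d + 1)*(d^3 + 6*d^2 + 11*d + 6) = (d + 1)*(d + 2)*(d^2 + 4*d + 3) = (d + 1)*(d + 2)*(d + 3)*(d + 1)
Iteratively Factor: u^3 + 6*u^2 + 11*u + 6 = (u + 1)*(u^2 + 5*u + 6) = (u + 1)*(u + 3)*(u + 2)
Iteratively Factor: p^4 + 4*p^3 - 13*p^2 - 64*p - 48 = (p + 3)*(p^3 + p^2 - 16*p - 16) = (p + 3)*(p + 4)*(p^2 - 3*p - 4) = (p + 1)*(p + 3)*(p + 4)*(p - 4)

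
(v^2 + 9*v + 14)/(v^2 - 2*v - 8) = (v + 7)/(v - 4)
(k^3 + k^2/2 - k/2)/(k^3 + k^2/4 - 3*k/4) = 2*(2*k - 1)/(4*k - 3)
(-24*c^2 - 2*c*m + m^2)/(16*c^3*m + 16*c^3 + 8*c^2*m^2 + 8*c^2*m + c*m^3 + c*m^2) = (-6*c + m)/(c*(4*c*m + 4*c + m^2 + m))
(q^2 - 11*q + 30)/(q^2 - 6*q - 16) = (-q^2 + 11*q - 30)/(-q^2 + 6*q + 16)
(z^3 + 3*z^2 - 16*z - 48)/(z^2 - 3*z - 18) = (z^2 - 16)/(z - 6)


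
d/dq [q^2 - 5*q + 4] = 2*q - 5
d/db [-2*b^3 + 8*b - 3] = 8 - 6*b^2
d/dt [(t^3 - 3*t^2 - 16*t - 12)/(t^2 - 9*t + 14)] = (t^4 - 18*t^3 + 85*t^2 - 60*t - 332)/(t^4 - 18*t^3 + 109*t^2 - 252*t + 196)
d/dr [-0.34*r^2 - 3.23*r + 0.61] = -0.68*r - 3.23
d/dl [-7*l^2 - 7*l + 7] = -14*l - 7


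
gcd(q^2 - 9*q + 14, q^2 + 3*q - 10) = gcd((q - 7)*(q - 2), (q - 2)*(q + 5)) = q - 2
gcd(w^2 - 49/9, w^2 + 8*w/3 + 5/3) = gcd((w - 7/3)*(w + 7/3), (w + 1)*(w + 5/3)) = 1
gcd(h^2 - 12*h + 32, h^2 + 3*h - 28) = h - 4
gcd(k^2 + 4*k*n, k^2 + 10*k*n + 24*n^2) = k + 4*n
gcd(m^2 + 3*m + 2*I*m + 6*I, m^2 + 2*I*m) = m + 2*I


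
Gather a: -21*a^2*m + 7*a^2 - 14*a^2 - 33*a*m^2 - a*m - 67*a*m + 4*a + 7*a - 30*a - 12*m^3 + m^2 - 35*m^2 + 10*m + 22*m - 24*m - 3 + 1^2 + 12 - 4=a^2*(-21*m - 7) + a*(-33*m^2 - 68*m - 19) - 12*m^3 - 34*m^2 + 8*m + 6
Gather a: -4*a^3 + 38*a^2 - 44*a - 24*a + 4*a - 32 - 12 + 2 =-4*a^3 + 38*a^2 - 64*a - 42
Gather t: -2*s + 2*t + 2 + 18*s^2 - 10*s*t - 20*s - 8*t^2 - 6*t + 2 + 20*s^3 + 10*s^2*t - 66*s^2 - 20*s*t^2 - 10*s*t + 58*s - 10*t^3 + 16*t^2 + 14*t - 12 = 20*s^3 - 48*s^2 + 36*s - 10*t^3 + t^2*(8 - 20*s) + t*(10*s^2 - 20*s + 10) - 8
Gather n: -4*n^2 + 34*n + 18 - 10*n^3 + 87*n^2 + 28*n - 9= -10*n^3 + 83*n^2 + 62*n + 9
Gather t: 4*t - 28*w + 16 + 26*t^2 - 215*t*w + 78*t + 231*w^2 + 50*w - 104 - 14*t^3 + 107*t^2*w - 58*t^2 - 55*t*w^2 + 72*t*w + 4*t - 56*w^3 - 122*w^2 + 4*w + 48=-14*t^3 + t^2*(107*w - 32) + t*(-55*w^2 - 143*w + 86) - 56*w^3 + 109*w^2 + 26*w - 40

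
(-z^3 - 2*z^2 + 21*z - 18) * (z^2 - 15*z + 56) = -z^5 + 13*z^4 - 5*z^3 - 445*z^2 + 1446*z - 1008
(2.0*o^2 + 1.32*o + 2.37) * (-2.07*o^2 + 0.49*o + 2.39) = -4.14*o^4 - 1.7524*o^3 + 0.5209*o^2 + 4.3161*o + 5.6643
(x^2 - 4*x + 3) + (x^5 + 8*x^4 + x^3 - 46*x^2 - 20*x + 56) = x^5 + 8*x^4 + x^3 - 45*x^2 - 24*x + 59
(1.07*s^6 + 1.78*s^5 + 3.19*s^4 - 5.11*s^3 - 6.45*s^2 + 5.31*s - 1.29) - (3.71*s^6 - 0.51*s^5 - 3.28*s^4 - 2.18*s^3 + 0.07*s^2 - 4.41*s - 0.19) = -2.64*s^6 + 2.29*s^5 + 6.47*s^4 - 2.93*s^3 - 6.52*s^2 + 9.72*s - 1.1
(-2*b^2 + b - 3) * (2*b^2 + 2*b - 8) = -4*b^4 - 2*b^3 + 12*b^2 - 14*b + 24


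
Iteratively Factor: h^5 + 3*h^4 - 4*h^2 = (h - 1)*(h^4 + 4*h^3 + 4*h^2) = h*(h - 1)*(h^3 + 4*h^2 + 4*h) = h*(h - 1)*(h + 2)*(h^2 + 2*h) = h*(h - 1)*(h + 2)^2*(h)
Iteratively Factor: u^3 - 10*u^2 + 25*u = (u - 5)*(u^2 - 5*u) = (u - 5)^2*(u)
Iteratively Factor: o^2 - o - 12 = (o + 3)*(o - 4)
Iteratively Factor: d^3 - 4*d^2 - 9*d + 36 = (d - 4)*(d^2 - 9) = (d - 4)*(d - 3)*(d + 3)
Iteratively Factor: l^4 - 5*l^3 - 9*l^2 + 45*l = (l - 5)*(l^3 - 9*l) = l*(l - 5)*(l^2 - 9) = l*(l - 5)*(l - 3)*(l + 3)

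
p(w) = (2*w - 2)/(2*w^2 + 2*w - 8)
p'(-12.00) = -0.01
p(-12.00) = -0.10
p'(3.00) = -0.09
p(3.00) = 0.25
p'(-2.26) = -9.51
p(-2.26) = 2.83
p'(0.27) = -0.19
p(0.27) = 0.20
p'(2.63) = -0.15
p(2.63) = 0.29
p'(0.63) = -0.24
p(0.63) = 0.12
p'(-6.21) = -0.07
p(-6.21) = -0.25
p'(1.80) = -2.44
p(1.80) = 0.77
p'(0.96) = -0.45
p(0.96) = 0.02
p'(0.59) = -0.23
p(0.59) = 0.13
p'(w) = (-4*w - 2)*(2*w - 2)/(2*w^2 + 2*w - 8)^2 + 2/(2*w^2 + 2*w - 8)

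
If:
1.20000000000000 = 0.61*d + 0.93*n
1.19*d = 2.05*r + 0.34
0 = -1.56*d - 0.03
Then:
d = -0.02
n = 1.30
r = -0.18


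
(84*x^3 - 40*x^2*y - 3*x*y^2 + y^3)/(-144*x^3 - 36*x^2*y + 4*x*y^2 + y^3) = (-14*x^2 + 9*x*y - y^2)/(24*x^2 + 2*x*y - y^2)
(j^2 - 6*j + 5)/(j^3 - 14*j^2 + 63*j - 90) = (j - 1)/(j^2 - 9*j + 18)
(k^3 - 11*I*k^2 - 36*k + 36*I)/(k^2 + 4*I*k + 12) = (k^2 - 9*I*k - 18)/(k + 6*I)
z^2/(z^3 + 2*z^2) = 1/(z + 2)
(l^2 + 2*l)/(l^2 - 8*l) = (l + 2)/(l - 8)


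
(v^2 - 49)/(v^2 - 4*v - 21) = (v + 7)/(v + 3)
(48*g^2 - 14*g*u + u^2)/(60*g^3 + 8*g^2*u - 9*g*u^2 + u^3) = (-8*g + u)/(-10*g^2 - 3*g*u + u^2)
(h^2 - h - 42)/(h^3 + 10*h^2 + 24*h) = (h - 7)/(h*(h + 4))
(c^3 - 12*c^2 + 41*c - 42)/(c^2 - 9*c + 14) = c - 3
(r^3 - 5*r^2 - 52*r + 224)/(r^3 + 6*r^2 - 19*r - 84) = (r - 8)/(r + 3)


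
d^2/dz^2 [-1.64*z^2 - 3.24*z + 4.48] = -3.28000000000000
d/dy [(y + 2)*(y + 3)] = 2*y + 5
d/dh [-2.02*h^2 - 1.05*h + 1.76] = -4.04*h - 1.05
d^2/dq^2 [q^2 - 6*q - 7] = 2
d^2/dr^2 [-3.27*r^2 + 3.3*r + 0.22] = -6.54000000000000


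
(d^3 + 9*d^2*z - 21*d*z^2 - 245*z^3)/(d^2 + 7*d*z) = d + 2*z - 35*z^2/d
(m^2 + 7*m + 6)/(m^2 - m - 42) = (m + 1)/(m - 7)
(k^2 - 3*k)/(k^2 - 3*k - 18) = k*(3 - k)/(-k^2 + 3*k + 18)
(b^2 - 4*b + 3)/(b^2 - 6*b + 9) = (b - 1)/(b - 3)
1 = 1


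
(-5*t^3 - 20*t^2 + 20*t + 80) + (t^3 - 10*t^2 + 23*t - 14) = -4*t^3 - 30*t^2 + 43*t + 66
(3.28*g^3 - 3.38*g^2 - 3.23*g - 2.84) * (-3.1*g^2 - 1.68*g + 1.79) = -10.168*g^5 + 4.9676*g^4 + 21.5626*g^3 + 8.1802*g^2 - 1.0105*g - 5.0836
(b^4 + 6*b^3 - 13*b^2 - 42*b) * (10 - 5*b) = -5*b^5 - 20*b^4 + 125*b^3 + 80*b^2 - 420*b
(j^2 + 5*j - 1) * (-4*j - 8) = -4*j^3 - 28*j^2 - 36*j + 8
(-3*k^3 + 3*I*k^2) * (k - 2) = -3*k^4 + 6*k^3 + 3*I*k^3 - 6*I*k^2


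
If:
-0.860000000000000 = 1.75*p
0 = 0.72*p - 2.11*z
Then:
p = -0.49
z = -0.17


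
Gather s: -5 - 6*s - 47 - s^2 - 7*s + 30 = -s^2 - 13*s - 22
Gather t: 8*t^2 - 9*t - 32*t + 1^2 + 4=8*t^2 - 41*t + 5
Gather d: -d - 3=-d - 3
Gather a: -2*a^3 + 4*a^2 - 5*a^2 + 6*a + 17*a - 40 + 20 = -2*a^3 - a^2 + 23*a - 20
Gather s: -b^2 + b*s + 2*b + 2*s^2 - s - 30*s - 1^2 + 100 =-b^2 + 2*b + 2*s^2 + s*(b - 31) + 99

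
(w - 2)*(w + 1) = w^2 - w - 2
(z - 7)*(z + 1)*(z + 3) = z^3 - 3*z^2 - 25*z - 21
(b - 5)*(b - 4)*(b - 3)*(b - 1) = b^4 - 13*b^3 + 59*b^2 - 107*b + 60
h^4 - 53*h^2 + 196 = (h - 7)*(h - 2)*(h + 2)*(h + 7)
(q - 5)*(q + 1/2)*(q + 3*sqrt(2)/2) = q^3 - 9*q^2/2 + 3*sqrt(2)*q^2/2 - 27*sqrt(2)*q/4 - 5*q/2 - 15*sqrt(2)/4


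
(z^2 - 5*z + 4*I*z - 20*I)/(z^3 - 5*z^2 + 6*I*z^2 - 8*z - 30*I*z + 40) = 1/(z + 2*I)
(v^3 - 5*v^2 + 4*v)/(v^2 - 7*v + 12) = v*(v - 1)/(v - 3)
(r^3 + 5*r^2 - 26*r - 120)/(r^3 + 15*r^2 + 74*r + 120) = (r - 5)/(r + 5)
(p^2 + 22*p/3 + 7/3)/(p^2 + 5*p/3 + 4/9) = 3*(p + 7)/(3*p + 4)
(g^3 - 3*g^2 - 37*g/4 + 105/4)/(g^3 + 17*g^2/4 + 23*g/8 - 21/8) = 2*(4*g^2 - 24*g + 35)/(8*g^2 + 10*g - 7)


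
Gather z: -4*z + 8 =8 - 4*z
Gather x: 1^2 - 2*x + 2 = 3 - 2*x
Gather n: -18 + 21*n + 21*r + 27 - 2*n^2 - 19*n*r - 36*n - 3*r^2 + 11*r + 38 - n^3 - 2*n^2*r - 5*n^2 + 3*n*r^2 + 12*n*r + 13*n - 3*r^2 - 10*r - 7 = -n^3 + n^2*(-2*r - 7) + n*(3*r^2 - 7*r - 2) - 6*r^2 + 22*r + 40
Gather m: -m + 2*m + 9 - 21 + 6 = m - 6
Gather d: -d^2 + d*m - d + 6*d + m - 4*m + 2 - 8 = -d^2 + d*(m + 5) - 3*m - 6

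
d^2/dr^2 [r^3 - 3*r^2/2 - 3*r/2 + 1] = 6*r - 3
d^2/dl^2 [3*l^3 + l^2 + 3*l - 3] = 18*l + 2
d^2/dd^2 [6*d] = 0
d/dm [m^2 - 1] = 2*m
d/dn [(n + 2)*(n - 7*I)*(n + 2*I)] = 3*n^2 + n*(4 - 10*I) + 14 - 10*I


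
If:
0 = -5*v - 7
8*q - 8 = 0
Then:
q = 1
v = -7/5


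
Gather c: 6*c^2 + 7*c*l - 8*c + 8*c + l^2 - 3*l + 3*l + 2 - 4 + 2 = 6*c^2 + 7*c*l + l^2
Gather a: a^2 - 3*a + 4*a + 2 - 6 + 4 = a^2 + a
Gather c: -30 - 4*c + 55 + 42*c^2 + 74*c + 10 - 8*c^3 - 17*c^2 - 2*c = -8*c^3 + 25*c^2 + 68*c + 35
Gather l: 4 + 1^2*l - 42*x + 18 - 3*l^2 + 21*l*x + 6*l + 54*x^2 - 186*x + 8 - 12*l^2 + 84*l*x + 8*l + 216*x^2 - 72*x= -15*l^2 + l*(105*x + 15) + 270*x^2 - 300*x + 30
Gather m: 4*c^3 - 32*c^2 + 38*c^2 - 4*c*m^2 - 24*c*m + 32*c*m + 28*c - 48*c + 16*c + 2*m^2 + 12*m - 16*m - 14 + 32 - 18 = 4*c^3 + 6*c^2 - 4*c + m^2*(2 - 4*c) + m*(8*c - 4)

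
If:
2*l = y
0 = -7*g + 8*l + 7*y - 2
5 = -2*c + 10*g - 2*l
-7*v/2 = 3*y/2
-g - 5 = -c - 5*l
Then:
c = 869/232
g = 157/116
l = 121/232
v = -363/812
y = 121/116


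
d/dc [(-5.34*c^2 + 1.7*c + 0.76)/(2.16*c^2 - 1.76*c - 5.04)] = (5.7264*c^2 + 50.544*c - 7.2304)/(4.6656*c^4 - 7.6032*c^3 - 18.6752*c^2 + 17.7408*c + 25.4016)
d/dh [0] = 0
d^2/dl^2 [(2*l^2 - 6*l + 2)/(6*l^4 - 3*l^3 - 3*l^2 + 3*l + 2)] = 4*(108*l^8 - 702*l^7 + 819*l^6 - 297*l^5 - 144*l^4 + 465*l^3 - 162*l^2 - 63*l + 37)/(216*l^12 - 324*l^11 - 162*l^10 + 621*l^9 - 27*l^8 - 540*l^7 + 135*l^6 + 324*l^5 - 63*l^4 - 117*l^3 + 18*l^2 + 36*l + 8)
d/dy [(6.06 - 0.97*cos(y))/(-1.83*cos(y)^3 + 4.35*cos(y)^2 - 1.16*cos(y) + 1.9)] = (3.5502*cos(y)^3 - 37.4889*cos(y)^2 + 52.722*cos(y) - 5.1866)*sin(y)/(3.3489*cos(y)^6 - 15.921*cos(y)^5 + 23.1681*cos(y)^4 - 17.046*cos(y)^3 + 17.8756*cos(y)^2 - 4.408*cos(y) + 3.61)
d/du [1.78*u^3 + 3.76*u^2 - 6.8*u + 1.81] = 5.34*u^2 + 7.52*u - 6.8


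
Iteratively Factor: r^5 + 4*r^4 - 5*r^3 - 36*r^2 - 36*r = (r + 3)*(r^4 + r^3 - 8*r^2 - 12*r) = r*(r + 3)*(r^3 + r^2 - 8*r - 12) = r*(r - 3)*(r + 3)*(r^2 + 4*r + 4) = r*(r - 3)*(r + 2)*(r + 3)*(r + 2)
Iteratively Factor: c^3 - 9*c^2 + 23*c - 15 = (c - 5)*(c^2 - 4*c + 3) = (c - 5)*(c - 1)*(c - 3)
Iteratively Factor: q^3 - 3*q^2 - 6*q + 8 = (q - 1)*(q^2 - 2*q - 8) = (q - 4)*(q - 1)*(q + 2)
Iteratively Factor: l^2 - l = (l - 1)*(l)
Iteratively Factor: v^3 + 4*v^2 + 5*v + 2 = (v + 1)*(v^2 + 3*v + 2) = (v + 1)*(v + 2)*(v + 1)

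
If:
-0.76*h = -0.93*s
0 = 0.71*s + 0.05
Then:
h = -0.09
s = -0.07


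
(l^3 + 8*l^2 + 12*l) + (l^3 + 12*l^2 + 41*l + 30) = 2*l^3 + 20*l^2 + 53*l + 30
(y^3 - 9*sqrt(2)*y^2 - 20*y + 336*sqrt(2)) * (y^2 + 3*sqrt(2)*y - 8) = y^5 - 6*sqrt(2)*y^4 - 82*y^3 + 348*sqrt(2)*y^2 + 2176*y - 2688*sqrt(2)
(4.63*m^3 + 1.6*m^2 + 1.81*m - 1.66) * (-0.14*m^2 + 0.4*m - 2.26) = -0.6482*m^5 + 1.628*m^4 - 10.0772*m^3 - 2.6596*m^2 - 4.7546*m + 3.7516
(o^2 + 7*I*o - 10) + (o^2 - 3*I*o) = 2*o^2 + 4*I*o - 10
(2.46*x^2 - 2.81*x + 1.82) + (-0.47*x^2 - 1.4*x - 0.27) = 1.99*x^2 - 4.21*x + 1.55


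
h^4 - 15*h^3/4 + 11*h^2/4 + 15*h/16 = h*(h - 5/2)*(h - 3/2)*(h + 1/4)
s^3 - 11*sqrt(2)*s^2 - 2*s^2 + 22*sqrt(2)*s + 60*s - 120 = (s - 2)*(s - 6*sqrt(2))*(s - 5*sqrt(2))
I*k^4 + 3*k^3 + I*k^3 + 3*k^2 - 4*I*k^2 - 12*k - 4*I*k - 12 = (k - 2)*(k + 2)*(k - 3*I)*(I*k + I)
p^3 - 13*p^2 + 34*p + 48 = (p - 8)*(p - 6)*(p + 1)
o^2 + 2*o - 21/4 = (o - 3/2)*(o + 7/2)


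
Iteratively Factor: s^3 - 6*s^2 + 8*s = (s - 2)*(s^2 - 4*s) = s*(s - 2)*(s - 4)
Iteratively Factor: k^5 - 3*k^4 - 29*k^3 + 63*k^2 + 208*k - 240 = (k - 1)*(k^4 - 2*k^3 - 31*k^2 + 32*k + 240) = (k - 4)*(k - 1)*(k^3 + 2*k^2 - 23*k - 60) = (k - 5)*(k - 4)*(k - 1)*(k^2 + 7*k + 12) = (k - 5)*(k - 4)*(k - 1)*(k + 4)*(k + 3)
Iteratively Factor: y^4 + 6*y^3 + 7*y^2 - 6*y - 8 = (y + 4)*(y^3 + 2*y^2 - y - 2) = (y + 2)*(y + 4)*(y^2 - 1) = (y - 1)*(y + 2)*(y + 4)*(y + 1)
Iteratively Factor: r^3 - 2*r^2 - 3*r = (r)*(r^2 - 2*r - 3) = r*(r + 1)*(r - 3)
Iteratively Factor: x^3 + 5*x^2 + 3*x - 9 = (x - 1)*(x^2 + 6*x + 9) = (x - 1)*(x + 3)*(x + 3)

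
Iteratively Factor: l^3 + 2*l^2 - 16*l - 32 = (l + 2)*(l^2 - 16) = (l - 4)*(l + 2)*(l + 4)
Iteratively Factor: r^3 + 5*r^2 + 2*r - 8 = (r - 1)*(r^2 + 6*r + 8) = (r - 1)*(r + 2)*(r + 4)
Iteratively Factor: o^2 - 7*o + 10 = (o - 5)*(o - 2)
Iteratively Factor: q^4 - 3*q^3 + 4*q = (q)*(q^3 - 3*q^2 + 4) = q*(q - 2)*(q^2 - q - 2) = q*(q - 2)*(q + 1)*(q - 2)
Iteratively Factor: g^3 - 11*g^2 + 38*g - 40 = (g - 2)*(g^2 - 9*g + 20) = (g - 4)*(g - 2)*(g - 5)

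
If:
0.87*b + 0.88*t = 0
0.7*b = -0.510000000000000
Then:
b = -0.73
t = 0.72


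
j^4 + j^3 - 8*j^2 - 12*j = j*(j - 3)*(j + 2)^2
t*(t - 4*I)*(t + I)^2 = t^4 - 2*I*t^3 + 7*t^2 + 4*I*t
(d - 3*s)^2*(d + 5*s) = d^3 - d^2*s - 21*d*s^2 + 45*s^3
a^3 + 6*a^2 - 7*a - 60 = (a - 3)*(a + 4)*(a + 5)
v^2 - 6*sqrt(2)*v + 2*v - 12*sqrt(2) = (v + 2)*(v - 6*sqrt(2))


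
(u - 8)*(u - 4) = u^2 - 12*u + 32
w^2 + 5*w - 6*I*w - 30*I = (w + 5)*(w - 6*I)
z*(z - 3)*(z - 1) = z^3 - 4*z^2 + 3*z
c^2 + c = c*(c + 1)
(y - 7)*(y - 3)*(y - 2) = y^3 - 12*y^2 + 41*y - 42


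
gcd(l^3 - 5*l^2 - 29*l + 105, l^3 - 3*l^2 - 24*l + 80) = l + 5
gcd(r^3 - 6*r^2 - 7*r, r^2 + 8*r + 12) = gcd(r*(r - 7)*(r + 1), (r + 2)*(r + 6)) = 1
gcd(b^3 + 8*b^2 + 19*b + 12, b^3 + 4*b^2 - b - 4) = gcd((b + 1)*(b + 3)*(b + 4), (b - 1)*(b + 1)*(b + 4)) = b^2 + 5*b + 4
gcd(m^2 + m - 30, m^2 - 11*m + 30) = m - 5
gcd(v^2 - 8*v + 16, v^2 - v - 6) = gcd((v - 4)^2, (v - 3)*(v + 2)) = 1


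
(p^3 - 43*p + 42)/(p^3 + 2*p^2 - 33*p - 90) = (p^2 + 6*p - 7)/(p^2 + 8*p + 15)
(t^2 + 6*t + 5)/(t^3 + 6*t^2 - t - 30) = (t + 1)/(t^2 + t - 6)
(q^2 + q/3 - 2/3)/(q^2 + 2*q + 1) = (q - 2/3)/(q + 1)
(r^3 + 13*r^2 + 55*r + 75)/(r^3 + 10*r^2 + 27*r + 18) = (r^2 + 10*r + 25)/(r^2 + 7*r + 6)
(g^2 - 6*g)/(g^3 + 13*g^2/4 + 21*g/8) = 8*(g - 6)/(8*g^2 + 26*g + 21)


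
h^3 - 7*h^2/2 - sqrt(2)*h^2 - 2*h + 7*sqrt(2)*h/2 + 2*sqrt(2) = (h - 4)*(h + 1/2)*(h - sqrt(2))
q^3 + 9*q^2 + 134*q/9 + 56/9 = (q + 2/3)*(q + 4/3)*(q + 7)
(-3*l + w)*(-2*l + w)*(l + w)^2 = 6*l^4 + 7*l^3*w - 3*l^2*w^2 - 3*l*w^3 + w^4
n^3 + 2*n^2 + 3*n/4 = n*(n + 1/2)*(n + 3/2)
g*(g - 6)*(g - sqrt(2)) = g^3 - 6*g^2 - sqrt(2)*g^2 + 6*sqrt(2)*g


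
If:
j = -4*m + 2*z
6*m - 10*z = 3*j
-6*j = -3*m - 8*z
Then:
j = 0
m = 0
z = 0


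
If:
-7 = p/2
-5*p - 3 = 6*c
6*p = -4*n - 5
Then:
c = 67/6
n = 79/4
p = -14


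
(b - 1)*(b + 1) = b^2 - 1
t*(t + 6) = t^2 + 6*t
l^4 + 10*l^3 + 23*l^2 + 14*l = l*(l + 1)*(l + 2)*(l + 7)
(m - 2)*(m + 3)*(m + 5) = m^3 + 6*m^2 - m - 30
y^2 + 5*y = y*(y + 5)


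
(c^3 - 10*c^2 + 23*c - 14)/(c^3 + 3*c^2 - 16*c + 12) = (c - 7)/(c + 6)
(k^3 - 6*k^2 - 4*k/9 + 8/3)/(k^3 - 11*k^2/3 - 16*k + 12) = (k + 2/3)/(k + 3)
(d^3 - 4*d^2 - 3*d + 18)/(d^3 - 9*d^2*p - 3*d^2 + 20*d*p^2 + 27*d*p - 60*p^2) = (d^2 - d - 6)/(d^2 - 9*d*p + 20*p^2)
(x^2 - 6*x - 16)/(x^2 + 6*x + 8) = (x - 8)/(x + 4)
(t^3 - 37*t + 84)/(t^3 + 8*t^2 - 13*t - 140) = (t - 3)/(t + 5)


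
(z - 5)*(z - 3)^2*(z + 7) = z^4 - 4*z^3 - 38*z^2 + 228*z - 315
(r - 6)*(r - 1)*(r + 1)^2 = r^4 - 5*r^3 - 7*r^2 + 5*r + 6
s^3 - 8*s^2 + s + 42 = (s - 7)*(s - 3)*(s + 2)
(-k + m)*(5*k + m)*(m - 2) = -5*k^2*m + 10*k^2 + 4*k*m^2 - 8*k*m + m^3 - 2*m^2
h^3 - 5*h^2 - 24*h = h*(h - 8)*(h + 3)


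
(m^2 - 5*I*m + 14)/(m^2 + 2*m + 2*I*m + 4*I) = (m - 7*I)/(m + 2)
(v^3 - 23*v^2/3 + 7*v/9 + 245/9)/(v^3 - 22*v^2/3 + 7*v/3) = (9*v^2 - 6*v - 35)/(3*v*(3*v - 1))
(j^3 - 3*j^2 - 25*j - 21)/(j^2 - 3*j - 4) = (j^2 - 4*j - 21)/(j - 4)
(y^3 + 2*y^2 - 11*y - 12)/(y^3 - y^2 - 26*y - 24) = (y - 3)/(y - 6)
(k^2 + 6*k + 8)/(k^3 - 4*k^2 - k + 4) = (k^2 + 6*k + 8)/(k^3 - 4*k^2 - k + 4)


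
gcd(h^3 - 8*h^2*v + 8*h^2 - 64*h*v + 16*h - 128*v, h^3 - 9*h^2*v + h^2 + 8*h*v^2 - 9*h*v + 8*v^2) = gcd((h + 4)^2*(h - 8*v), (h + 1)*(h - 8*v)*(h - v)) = -h + 8*v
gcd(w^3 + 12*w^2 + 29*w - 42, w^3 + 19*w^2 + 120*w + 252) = w^2 + 13*w + 42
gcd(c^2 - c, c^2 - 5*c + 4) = c - 1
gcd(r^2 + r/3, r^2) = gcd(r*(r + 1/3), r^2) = r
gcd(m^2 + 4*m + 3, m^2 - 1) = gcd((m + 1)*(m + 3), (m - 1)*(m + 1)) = m + 1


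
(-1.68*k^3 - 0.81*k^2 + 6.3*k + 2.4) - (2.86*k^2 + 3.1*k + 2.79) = -1.68*k^3 - 3.67*k^2 + 3.2*k - 0.39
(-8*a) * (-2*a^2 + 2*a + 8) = 16*a^3 - 16*a^2 - 64*a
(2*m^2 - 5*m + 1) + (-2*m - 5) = 2*m^2 - 7*m - 4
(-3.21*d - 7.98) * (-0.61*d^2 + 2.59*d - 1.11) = 1.9581*d^3 - 3.4461*d^2 - 17.1051*d + 8.8578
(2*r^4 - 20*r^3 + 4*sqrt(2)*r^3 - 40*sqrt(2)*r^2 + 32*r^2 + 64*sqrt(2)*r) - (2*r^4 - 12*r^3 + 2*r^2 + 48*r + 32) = -8*r^3 + 4*sqrt(2)*r^3 - 40*sqrt(2)*r^2 + 30*r^2 - 48*r + 64*sqrt(2)*r - 32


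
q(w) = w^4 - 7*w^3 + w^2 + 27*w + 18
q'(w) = 4*w^3 - 21*w^2 + 2*w + 27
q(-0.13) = 14.52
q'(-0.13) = 26.38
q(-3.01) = 218.77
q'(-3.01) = -278.37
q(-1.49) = 8.07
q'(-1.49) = -35.83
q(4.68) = -71.55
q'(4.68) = -13.58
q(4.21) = -58.79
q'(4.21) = -38.31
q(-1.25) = 1.93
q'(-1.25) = -16.12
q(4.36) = -64.08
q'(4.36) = -31.95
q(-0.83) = 0.76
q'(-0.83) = 8.59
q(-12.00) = 32670.00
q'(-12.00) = -9933.00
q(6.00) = 0.00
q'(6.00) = 147.00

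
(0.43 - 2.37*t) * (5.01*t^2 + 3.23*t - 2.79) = -11.8737*t^3 - 5.5008*t^2 + 8.0012*t - 1.1997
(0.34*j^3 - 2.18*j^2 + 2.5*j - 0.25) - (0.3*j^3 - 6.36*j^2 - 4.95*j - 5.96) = 0.04*j^3 + 4.18*j^2 + 7.45*j + 5.71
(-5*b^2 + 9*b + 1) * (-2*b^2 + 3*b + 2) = 10*b^4 - 33*b^3 + 15*b^2 + 21*b + 2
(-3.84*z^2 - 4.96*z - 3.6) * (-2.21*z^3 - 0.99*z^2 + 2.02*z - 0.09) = 8.4864*z^5 + 14.7632*z^4 + 5.1096*z^3 - 6.1096*z^2 - 6.8256*z + 0.324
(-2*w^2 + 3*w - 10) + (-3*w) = -2*w^2 - 10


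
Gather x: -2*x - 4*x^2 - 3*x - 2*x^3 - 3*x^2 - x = -2*x^3 - 7*x^2 - 6*x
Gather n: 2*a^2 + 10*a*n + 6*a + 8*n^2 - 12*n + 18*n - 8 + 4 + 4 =2*a^2 + 6*a + 8*n^2 + n*(10*a + 6)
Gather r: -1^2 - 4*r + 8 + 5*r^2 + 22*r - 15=5*r^2 + 18*r - 8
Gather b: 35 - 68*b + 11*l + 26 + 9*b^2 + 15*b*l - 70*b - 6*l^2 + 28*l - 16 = 9*b^2 + b*(15*l - 138) - 6*l^2 + 39*l + 45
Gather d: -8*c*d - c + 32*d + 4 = -c + d*(32 - 8*c) + 4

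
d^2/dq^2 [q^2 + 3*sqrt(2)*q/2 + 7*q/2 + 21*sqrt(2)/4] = 2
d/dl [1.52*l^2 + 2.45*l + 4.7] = 3.04*l + 2.45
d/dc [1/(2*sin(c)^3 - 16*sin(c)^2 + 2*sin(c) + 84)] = (-3*sin(c)^2 + 16*sin(c) - 1)*cos(c)/(2*(sin(c)^3 - 8*sin(c)^2 + sin(c) + 42)^2)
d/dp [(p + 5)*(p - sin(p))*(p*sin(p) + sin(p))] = -(p + 1)*(p + 5)*(cos(p) - 1)*sin(p) + (p + 1)*(p - sin(p))*sin(p) + (p + 5)*(p - sin(p))*(p*cos(p) + sqrt(2)*sin(p + pi/4))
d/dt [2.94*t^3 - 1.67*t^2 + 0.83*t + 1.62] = 8.82*t^2 - 3.34*t + 0.83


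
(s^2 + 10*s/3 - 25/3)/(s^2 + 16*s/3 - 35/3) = (s + 5)/(s + 7)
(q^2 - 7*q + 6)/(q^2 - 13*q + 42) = (q - 1)/(q - 7)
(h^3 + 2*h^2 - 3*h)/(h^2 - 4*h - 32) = h*(-h^2 - 2*h + 3)/(-h^2 + 4*h + 32)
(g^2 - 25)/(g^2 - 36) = (g^2 - 25)/(g^2 - 36)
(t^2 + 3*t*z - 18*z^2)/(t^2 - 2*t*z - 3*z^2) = (t + 6*z)/(t + z)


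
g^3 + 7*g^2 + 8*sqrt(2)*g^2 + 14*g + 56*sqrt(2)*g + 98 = (g + 7)*(g + sqrt(2))*(g + 7*sqrt(2))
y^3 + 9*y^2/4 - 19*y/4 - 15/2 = (y - 2)*(y + 5/4)*(y + 3)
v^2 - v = v*(v - 1)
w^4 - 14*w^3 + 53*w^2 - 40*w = w*(w - 8)*(w - 5)*(w - 1)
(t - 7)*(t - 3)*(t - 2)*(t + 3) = t^4 - 9*t^3 + 5*t^2 + 81*t - 126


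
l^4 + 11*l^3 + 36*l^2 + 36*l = l*(l + 2)*(l + 3)*(l + 6)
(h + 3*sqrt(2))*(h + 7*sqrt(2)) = h^2 + 10*sqrt(2)*h + 42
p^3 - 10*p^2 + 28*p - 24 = (p - 6)*(p - 2)^2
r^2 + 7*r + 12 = (r + 3)*(r + 4)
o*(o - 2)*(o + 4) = o^3 + 2*o^2 - 8*o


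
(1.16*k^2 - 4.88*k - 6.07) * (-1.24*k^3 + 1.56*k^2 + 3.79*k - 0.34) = -1.4384*k^5 + 7.8608*k^4 + 4.3104*k^3 - 28.3588*k^2 - 21.3461*k + 2.0638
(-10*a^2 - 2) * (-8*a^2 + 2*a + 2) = 80*a^4 - 20*a^3 - 4*a^2 - 4*a - 4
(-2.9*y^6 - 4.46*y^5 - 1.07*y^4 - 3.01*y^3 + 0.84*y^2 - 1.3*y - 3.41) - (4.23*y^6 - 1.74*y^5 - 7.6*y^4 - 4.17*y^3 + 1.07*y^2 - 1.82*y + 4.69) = -7.13*y^6 - 2.72*y^5 + 6.53*y^4 + 1.16*y^3 - 0.23*y^2 + 0.52*y - 8.1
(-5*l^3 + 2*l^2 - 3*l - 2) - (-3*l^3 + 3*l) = -2*l^3 + 2*l^2 - 6*l - 2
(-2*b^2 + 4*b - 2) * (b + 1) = -2*b^3 + 2*b^2 + 2*b - 2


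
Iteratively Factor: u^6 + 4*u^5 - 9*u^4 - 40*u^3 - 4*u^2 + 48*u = (u)*(u^5 + 4*u^4 - 9*u^3 - 40*u^2 - 4*u + 48) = u*(u + 4)*(u^4 - 9*u^2 - 4*u + 12) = u*(u - 3)*(u + 4)*(u^3 + 3*u^2 - 4) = u*(u - 3)*(u + 2)*(u + 4)*(u^2 + u - 2) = u*(u - 3)*(u + 2)^2*(u + 4)*(u - 1)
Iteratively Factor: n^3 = (n)*(n^2) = n^2*(n)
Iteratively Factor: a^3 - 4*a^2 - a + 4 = (a - 4)*(a^2 - 1) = (a - 4)*(a + 1)*(a - 1)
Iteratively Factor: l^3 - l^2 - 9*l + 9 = (l - 3)*(l^2 + 2*l - 3) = (l - 3)*(l + 3)*(l - 1)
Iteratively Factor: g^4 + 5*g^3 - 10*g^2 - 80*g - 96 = (g + 2)*(g^3 + 3*g^2 - 16*g - 48) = (g + 2)*(g + 3)*(g^2 - 16) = (g + 2)*(g + 3)*(g + 4)*(g - 4)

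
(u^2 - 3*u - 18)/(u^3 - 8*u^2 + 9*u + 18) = (u + 3)/(u^2 - 2*u - 3)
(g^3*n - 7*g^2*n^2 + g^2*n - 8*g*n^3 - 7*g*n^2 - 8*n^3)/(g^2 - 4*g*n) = n*(g^3 - 7*g^2*n + g^2 - 8*g*n^2 - 7*g*n - 8*n^2)/(g*(g - 4*n))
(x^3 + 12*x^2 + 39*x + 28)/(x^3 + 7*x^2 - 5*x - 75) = (x^3 + 12*x^2 + 39*x + 28)/(x^3 + 7*x^2 - 5*x - 75)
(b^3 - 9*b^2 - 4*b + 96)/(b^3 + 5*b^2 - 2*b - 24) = (b^2 - 12*b + 32)/(b^2 + 2*b - 8)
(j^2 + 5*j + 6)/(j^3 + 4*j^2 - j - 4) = (j^2 + 5*j + 6)/(j^3 + 4*j^2 - j - 4)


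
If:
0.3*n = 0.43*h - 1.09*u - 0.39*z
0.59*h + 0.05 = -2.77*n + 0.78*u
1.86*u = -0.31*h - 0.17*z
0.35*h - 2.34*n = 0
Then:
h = -0.04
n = -0.01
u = 0.01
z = -0.08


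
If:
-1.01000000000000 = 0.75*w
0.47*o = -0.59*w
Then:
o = 1.69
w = -1.35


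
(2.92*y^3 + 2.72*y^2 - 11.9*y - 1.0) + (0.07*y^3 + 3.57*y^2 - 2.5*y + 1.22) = 2.99*y^3 + 6.29*y^2 - 14.4*y + 0.22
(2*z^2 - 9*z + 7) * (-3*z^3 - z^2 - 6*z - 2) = -6*z^5 + 25*z^4 - 24*z^3 + 43*z^2 - 24*z - 14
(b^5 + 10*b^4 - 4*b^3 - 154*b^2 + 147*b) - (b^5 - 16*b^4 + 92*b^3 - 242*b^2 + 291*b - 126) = 26*b^4 - 96*b^3 + 88*b^2 - 144*b + 126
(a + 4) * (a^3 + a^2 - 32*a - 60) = a^4 + 5*a^3 - 28*a^2 - 188*a - 240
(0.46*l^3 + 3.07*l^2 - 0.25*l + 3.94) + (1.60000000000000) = 0.46*l^3 + 3.07*l^2 - 0.25*l + 5.54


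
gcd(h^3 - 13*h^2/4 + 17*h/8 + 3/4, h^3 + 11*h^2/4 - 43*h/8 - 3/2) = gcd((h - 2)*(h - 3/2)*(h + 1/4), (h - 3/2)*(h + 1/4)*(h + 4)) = h^2 - 5*h/4 - 3/8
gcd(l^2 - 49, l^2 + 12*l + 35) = l + 7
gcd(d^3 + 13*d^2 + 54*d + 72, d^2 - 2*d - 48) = d + 6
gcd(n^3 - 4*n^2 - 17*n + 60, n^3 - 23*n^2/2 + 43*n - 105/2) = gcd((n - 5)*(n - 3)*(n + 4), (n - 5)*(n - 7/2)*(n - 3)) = n^2 - 8*n + 15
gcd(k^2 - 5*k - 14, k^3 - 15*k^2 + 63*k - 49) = k - 7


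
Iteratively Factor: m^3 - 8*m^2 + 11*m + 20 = (m + 1)*(m^2 - 9*m + 20) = (m - 5)*(m + 1)*(m - 4)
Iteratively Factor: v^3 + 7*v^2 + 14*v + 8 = (v + 2)*(v^2 + 5*v + 4) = (v + 2)*(v + 4)*(v + 1)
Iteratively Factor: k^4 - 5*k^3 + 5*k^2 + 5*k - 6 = (k + 1)*(k^3 - 6*k^2 + 11*k - 6) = (k - 1)*(k + 1)*(k^2 - 5*k + 6) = (k - 2)*(k - 1)*(k + 1)*(k - 3)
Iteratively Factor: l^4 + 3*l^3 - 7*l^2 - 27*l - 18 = (l + 2)*(l^3 + l^2 - 9*l - 9) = (l - 3)*(l + 2)*(l^2 + 4*l + 3) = (l - 3)*(l + 2)*(l + 3)*(l + 1)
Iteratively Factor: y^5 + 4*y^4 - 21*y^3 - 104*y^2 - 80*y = (y - 5)*(y^4 + 9*y^3 + 24*y^2 + 16*y) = y*(y - 5)*(y^3 + 9*y^2 + 24*y + 16) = y*(y - 5)*(y + 4)*(y^2 + 5*y + 4) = y*(y - 5)*(y + 4)^2*(y + 1)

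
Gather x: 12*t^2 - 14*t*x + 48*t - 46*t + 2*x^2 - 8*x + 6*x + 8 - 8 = 12*t^2 + 2*t + 2*x^2 + x*(-14*t - 2)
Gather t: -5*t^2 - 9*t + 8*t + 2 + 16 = -5*t^2 - t + 18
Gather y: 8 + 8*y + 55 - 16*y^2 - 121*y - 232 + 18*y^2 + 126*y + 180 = 2*y^2 + 13*y + 11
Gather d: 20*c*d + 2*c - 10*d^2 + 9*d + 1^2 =2*c - 10*d^2 + d*(20*c + 9) + 1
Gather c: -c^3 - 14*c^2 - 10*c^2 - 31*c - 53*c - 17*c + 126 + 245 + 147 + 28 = -c^3 - 24*c^2 - 101*c + 546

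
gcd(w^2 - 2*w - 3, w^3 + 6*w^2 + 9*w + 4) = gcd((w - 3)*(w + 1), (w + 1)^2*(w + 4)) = w + 1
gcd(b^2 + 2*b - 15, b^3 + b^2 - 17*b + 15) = b^2 + 2*b - 15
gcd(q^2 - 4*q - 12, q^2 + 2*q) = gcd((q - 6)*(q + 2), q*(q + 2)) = q + 2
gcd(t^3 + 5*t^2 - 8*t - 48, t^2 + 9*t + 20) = t + 4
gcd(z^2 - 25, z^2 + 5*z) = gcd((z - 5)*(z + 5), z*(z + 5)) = z + 5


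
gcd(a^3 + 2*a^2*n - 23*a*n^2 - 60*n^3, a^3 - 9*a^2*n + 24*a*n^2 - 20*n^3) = a - 5*n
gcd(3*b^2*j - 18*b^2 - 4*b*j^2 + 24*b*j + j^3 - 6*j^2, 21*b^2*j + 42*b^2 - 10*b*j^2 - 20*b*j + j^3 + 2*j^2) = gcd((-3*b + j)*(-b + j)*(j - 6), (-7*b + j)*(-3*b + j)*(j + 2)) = 3*b - j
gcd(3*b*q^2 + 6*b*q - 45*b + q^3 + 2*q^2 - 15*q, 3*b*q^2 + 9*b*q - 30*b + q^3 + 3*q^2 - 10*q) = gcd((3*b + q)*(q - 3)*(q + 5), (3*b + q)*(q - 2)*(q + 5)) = 3*b*q + 15*b + q^2 + 5*q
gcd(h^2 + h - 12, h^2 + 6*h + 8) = h + 4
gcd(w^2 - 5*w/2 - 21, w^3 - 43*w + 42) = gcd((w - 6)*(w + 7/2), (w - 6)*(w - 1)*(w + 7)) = w - 6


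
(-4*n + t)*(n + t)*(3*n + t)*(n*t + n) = -12*n^4*t - 12*n^4 - 13*n^3*t^2 - 13*n^3*t + n*t^4 + n*t^3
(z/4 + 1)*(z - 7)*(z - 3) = z^3/4 - 3*z^2/2 - 19*z/4 + 21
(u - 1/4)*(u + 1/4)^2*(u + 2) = u^4 + 9*u^3/4 + 7*u^2/16 - 9*u/64 - 1/32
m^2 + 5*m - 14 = (m - 2)*(m + 7)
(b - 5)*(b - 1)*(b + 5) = b^3 - b^2 - 25*b + 25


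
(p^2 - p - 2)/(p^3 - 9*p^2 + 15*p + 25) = (p - 2)/(p^2 - 10*p + 25)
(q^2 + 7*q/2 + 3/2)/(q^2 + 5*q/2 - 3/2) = (2*q + 1)/(2*q - 1)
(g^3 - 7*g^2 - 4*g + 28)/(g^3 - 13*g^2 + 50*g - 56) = (g + 2)/(g - 4)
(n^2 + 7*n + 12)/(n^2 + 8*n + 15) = (n + 4)/(n + 5)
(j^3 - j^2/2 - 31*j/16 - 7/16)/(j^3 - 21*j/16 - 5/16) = (4*j - 7)/(4*j - 5)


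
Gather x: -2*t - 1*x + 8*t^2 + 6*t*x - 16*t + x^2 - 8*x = 8*t^2 - 18*t + x^2 + x*(6*t - 9)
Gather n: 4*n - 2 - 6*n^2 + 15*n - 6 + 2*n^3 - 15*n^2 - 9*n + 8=2*n^3 - 21*n^2 + 10*n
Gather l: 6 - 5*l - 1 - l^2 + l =-l^2 - 4*l + 5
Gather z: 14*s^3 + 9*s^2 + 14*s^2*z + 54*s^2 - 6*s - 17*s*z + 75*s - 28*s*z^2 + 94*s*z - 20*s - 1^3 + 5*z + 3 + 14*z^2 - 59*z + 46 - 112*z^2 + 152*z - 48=14*s^3 + 63*s^2 + 49*s + z^2*(-28*s - 98) + z*(14*s^2 + 77*s + 98)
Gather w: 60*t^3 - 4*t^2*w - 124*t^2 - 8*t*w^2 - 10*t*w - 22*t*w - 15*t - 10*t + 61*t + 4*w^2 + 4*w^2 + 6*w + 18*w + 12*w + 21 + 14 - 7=60*t^3 - 124*t^2 + 36*t + w^2*(8 - 8*t) + w*(-4*t^2 - 32*t + 36) + 28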